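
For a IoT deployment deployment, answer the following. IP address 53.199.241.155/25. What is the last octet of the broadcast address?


Given: IP = 53.199.241.155, prefix = /25
Host bits = 32 - 25 = 7
Network last octet = 155 AND mask = 128
Host part size = 2^7 - 1 = 127
Broadcast last octet = 128 OR 127 = 255

255


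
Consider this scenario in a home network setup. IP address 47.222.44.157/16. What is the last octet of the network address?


Given: IP = 47.222.44.157, prefix = /16
Subnet mask = 255.255.0.0
Last octet of IP: 157
Last octet of mask: 0
Network last octet = 157 AND 0 = 0

0


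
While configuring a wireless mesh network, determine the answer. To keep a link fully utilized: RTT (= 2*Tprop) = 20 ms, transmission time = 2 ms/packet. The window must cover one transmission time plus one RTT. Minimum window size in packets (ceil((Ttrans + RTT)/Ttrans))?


Given: Ttrans = 2 ms, RTT = 20 ms (= 2 * Tprop, Tprop = 10 ms)
Time until first ACK returns = Ttrans + RTT = 2 + 20 = 22 ms
Need W * Ttrans >= Ttrans + RTT  ->  W >= (Ttrans + RTT) / Ttrans
(Ttrans + RTT) / Ttrans = 22 / 2 = 11
W_min = ceil(11) = 11

11


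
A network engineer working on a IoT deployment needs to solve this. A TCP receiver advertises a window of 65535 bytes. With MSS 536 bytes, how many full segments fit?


Given: RWND = 65535 bytes, MSS = 536 bytes
Full segments = floor(RWND / MSS)
Full segments = floor(65535 / 536)
Full segments = floor(122.2668) = 122

122


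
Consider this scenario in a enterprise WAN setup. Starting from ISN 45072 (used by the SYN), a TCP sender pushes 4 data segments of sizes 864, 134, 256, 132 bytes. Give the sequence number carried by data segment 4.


The SYN occupies sequence number ISN = 45072, so the first data byte is ISN + 1 = 45073.
SEQ of data segment i = (ISN + 1) + sum of payload sizes of segments 1..i-1.
Segment 1: SEQ = 45073, payload = 864 bytes
Segment 2: SEQ = 45937, payload = 134 bytes
Segment 3: SEQ = 46071, payload = 256 bytes
Segment 4: SEQ = 46327, payload = 132 bytes
SEQ of segment 4 = 45073 + 864 + 134 + 256 = 46327

46327


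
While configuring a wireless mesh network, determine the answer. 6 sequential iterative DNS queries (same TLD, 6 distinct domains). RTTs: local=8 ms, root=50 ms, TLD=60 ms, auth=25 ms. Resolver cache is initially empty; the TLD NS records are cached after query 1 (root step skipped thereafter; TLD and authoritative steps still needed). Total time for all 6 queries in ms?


Lookup 1 (cold cache): local + root + TLD + auth = 8 + 50 + 60 + 25 = 143 ms
Lookups 2..6 (TLD NS cached -> skip root; new domain -> still ask TLD and auth): local + TLD + auth = 8 + 60 + 25 = 93 ms each
Remaining 5 lookups: 5 * 93 = 465 ms
Total = 143 + 465 = 608 ms

608


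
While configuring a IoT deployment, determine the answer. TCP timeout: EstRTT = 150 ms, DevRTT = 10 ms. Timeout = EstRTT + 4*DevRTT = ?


Given: EstRTT = 150 ms, DevRTT = 10 ms
Timeout = EstRTT + 4 * DevRTT
4 * DevRTT = 4 * 10 = 40
Timeout = 150 + 40 = 190 ms

190


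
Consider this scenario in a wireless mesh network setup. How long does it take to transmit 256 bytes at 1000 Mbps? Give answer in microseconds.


Given: packet = 256 bytes, bandwidth = 1000 Mbps
Packet in bits = 256 * 8 = 2048 bits
Bandwidth = 1000 * 10^6 = 1000000000 bps
Time = 2048 / 1000000000 seconds
Time in us = 2048 * 10^6 / 1000000000 = 2.048

2.048


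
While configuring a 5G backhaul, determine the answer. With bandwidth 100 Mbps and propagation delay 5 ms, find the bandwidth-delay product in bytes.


Given: bandwidth = 100 Mbps, delay = 5 ms
BDP in bits = 100 * 10^6 * 5 / 1000
BDP in bits = 500000
BDP in bytes = 500000 / 8 = 62500

62500


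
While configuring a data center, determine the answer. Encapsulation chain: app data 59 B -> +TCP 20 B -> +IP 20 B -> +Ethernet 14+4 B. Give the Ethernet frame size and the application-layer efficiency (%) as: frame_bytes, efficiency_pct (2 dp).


TCP segment = 59 + 20 = 79 B
IP packet = 79 + 20 = 99 B
Ethernet frame = 99 + 14 + 4 = 117 B
Efficiency = app / frame = 59 / 117 = 0.504274 = 50.4274% -> 50.43% (2 dp)

117, 50.43


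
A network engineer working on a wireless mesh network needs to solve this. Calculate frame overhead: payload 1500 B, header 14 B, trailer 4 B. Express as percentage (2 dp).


Given: payload = 1500 B, header = 14 B, trailer = 4 B
Overhead bytes = header + trailer = 14 + 4 = 18
Total frame = payload + overhead = 1500 + 18 = 1518
Overhead % = 18 / 1518 * 100 = 1.1858% -> 1.19% (2 dp)

1.19


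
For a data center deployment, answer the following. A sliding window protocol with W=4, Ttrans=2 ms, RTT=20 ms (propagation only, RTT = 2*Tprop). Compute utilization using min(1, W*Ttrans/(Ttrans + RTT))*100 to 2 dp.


Given: W = 4, Ttrans = 2 ms, RTT = 20 ms (= 2 * Tprop, Tprop = 10 ms)
Cycle time = Ttrans + RTT = 2 + 20 = 22 ms (first packet sent until its ACK returns)
W * Ttrans = 4 * 2 = 8 ms of sending per cycle
W * Ttrans / (Ttrans + RTT) = 8 / 22 = 0.363636
U = min(1, 0.363636) = 0.363636
U% = 36.36%

36.36


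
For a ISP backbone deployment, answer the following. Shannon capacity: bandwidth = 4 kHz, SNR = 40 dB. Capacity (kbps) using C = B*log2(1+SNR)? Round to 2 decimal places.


Given: B = 4 kHz, SNR = 40 dB
SNR linear = 10^(40/10) = 10000
1 + SNR = 10001
log2(10001) = 13.2878566418
C = 4 * 1000 * 13.2878566418 = 53151.4266 bps
C = 53.151427 kbps -> 53.15 kbps (2 dp)

53.15


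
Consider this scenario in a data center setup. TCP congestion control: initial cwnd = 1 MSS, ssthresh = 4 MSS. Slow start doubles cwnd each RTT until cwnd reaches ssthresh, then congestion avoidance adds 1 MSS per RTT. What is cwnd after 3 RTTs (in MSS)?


RTT 0: cwnd = 1 MSS (initial)
RTT 1: cwnd = 2 MSS (slow start, doubled)
RTT 2: cwnd = 4 MSS (slow start, doubled)
RTT 3: cwnd = 5 MSS (congestion avoidance, +1)

5


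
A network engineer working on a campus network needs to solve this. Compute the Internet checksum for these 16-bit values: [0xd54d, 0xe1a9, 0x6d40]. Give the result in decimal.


Given words: [0xd54d, 0xe1a9, 0x6d40]
Step 1: Sum all words
Raw sum = 54605 + 57769 + 27968 = 140342
Step 2: Fold carry: (9270 + 2) = 9272
One's complement = ~9272 & 0xFFFF = 56263

56263


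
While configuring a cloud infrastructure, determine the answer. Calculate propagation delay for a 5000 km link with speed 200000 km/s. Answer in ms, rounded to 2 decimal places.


Given: distance = 5000 km, speed = 200000 km/s
Delay = distance / speed = 5000 / 200000 seconds
Delay in ms = 5000 * 1000 / 200000
Delay = 25.0000 ms
Rounded to 2 dp = 25.00 ms

25.00


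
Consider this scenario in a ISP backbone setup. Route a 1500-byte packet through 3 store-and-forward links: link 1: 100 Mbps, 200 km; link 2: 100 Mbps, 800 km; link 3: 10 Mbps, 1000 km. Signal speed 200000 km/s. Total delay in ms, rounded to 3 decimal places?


Packet = 1500 bytes = 12000 bits. Store-and-forward: sum (t_trans + t_prop) per link.
Link 1: t_trans = 12000/(100*10^6) s = 0.1200 ms; t_prop = 200/200000 s = 1.0000 ms; subtotal = 1.1200 ms
Link 2: t_trans = 12000/(100*10^6) s = 0.1200 ms; t_prop = 800/200000 s = 4.0000 ms; subtotal = 4.1200 ms
Link 3: t_trans = 12000/(10*10^6) s = 1.2000 ms; t_prop = 1000/200000 s = 5.0000 ms; subtotal = 6.2000 ms
End-to-end = 1.1200 + 4.1200 + 6.2000 = 11.4400 ms -> 11.440 ms (3 dp)

11.440


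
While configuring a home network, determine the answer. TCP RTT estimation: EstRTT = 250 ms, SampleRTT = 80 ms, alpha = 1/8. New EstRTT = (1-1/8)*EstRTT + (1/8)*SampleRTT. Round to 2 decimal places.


Given: EstRTT = 250 ms, SampleRTT = 80 ms, alpha = 1/8
New EstRTT = (1 - alpha) * EstRTT + alpha * SampleRTT
(7/8) * 250 = 218.75
(1/8) * 80 = 10
New EstRTT = 218.75 + 10 = 228.75 ms -> 228.75 ms (2 dp)

228.75


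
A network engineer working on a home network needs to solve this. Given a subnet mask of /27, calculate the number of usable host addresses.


Given: subnet mask /27
Host bits = 32 - 27 = 5
Total addresses = 2^5 = 32
Usable hosts = 32 - 2 (network + broadcast) = 30

30


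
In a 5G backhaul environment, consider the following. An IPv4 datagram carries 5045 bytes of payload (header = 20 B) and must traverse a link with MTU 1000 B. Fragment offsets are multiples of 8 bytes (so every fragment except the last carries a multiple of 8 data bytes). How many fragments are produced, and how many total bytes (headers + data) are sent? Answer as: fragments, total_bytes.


Max data per non-final fragment = floor((MTU - header)/8)*8 = floor((1000 - 20)/8)*8 = floor(980/8)*8 = 976 B
Final fragment needs no 8-byte alignment: it can carry up to MTU - header = 980 B
Non-final fragments needed = ceil((payload - 980) / 976) = ceil(4065/976) = ceil(4.1650) = 5
Number of fragments = 5 + 1 = 6
Fragment sizes (data): 5 * 976 B + 165 B (last, 165 <= 980 OK)
Total bytes sent = payload + n_frags * header = 5045 + 6*20 = 5045 + 120 = 5165 B

6, 5165


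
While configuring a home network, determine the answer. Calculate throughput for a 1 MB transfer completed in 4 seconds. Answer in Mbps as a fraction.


Given: file = 1 MB, time = 4 s
File in Mb = 1 * 8 = 8 Mb
Throughput = 8 / 4 Mbps
Throughput = 2 Mbps

2


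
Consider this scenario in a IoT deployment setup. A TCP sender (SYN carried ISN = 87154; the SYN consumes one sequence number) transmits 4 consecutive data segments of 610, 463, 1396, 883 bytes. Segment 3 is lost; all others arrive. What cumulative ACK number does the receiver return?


SYN uses sequence number 87154; first data byte = ISN + 1 = 87155.
Segment 1: SEQ = 87155, len = 610 B, covers [87155, 87764]
Segment 2: SEQ = 87765, len = 463 B, covers [87765, 88227]
Segment 3: SEQ = 88228, len = 1396 B, covers [88228, 89623] [LOST]
Segment 4: SEQ = 89624, len = 883 B, covers [89624, 90506]
In-order data received: bytes [87155, 88227] (segments 1..2).
Segment 3 missing -> gap begins at byte 88228; later segments buffered out of order.
Cumulative ACK = next expected in-order byte = 87155 + 610 + 463 = 88228

88228


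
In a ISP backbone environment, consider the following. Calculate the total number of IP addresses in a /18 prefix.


Given: CIDR prefix /18
Host bits = 32 - 18 = 14
Total addresses = 2^14 = 16384

16384


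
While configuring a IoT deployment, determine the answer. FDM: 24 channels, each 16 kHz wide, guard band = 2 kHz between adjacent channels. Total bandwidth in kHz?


Given: 24 channels, 16 kHz each, guard = 2 kHz
Channel bandwidth = 24 * 16 = 384 kHz
Guard bands = 23 gaps * 2 kHz = 46 kHz
Total = 384 + 46 = 430 kHz

430


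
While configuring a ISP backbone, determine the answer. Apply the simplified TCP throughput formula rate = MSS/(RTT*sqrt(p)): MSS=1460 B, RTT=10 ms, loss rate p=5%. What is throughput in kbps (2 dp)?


Given: MSS = 1460 bytes, RTT = 10 ms, loss = 5%
RTT in seconds = 10 / 1000 = 0.01
Loss rate = 5% = 0.05
sqrt(loss) = sqrt(0.05) = 0.223606797750
Throughput (bytes/s) = 1460 / (0.01 * 0.223606797750) = 652931.8494
Throughput (kbps) = 652931.8494 * 8 / 1000 = 5223.454795 -> 5223.45 kbps (2 dp)

5223.45


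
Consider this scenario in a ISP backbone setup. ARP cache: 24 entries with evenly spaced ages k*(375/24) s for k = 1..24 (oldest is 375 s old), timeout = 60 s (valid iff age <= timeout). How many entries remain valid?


Ages are k * 375/24 s for k = 1..24 (spacing = 15.6250 s).
Entry k is valid iff k * 375/24 <= 60 iff k <= 24 * 60 / 375 = 3.8400
n_valid = floor(3.8400) = 3
(n_stale = 24 - 3 = 21)

3


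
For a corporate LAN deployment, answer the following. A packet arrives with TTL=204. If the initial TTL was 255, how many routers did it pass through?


Given: initial TTL = 255, received TTL = 204
Hops = initial TTL - received TTL
Hops = 255 - 204 = 51

51


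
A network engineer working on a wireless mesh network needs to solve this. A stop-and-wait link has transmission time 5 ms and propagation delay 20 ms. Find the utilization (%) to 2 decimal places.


Given: Ttrans = 5 ms, Tprop = 20 ms
RTT = 2 * Tprop = 2 * 20 = 40 ms
U = Ttrans / (Ttrans + RTT)
U = 5 / (5 + 40)
U = 5 / 45 = 0.111111
U% = 11.11%

11.11


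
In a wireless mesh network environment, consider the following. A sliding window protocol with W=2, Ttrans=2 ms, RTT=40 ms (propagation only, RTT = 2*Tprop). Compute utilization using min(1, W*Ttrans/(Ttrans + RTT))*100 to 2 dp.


Given: W = 2, Ttrans = 2 ms, RTT = 40 ms (= 2 * Tprop, Tprop = 20 ms)
Cycle time = Ttrans + RTT = 2 + 40 = 42 ms (first packet sent until its ACK returns)
W * Ttrans = 2 * 2 = 4 ms of sending per cycle
W * Ttrans / (Ttrans + RTT) = 4 / 42 = 0.095238
U = min(1, 0.095238) = 0.095238
U% = 9.52%

9.52


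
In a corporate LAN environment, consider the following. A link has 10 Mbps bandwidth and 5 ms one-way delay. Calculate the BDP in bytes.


Given: bandwidth = 10 Mbps, delay = 5 ms
BDP in bits = 10 * 10^6 * 5 / 1000
BDP in bits = 50000
BDP in bytes = 50000 / 8 = 6250

6250


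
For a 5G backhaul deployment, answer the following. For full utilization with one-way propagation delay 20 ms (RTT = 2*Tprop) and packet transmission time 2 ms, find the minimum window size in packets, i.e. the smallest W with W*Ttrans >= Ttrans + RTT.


Given: Ttrans = 2 ms, RTT = 40 ms (= 2 * Tprop, Tprop = 20 ms)
Time until first ACK returns = Ttrans + RTT = 2 + 40 = 42 ms
Need W * Ttrans >= Ttrans + RTT  ->  W >= (Ttrans + RTT) / Ttrans
(Ttrans + RTT) / Ttrans = 42 / 2 = 21
W_min = ceil(21) = 21

21


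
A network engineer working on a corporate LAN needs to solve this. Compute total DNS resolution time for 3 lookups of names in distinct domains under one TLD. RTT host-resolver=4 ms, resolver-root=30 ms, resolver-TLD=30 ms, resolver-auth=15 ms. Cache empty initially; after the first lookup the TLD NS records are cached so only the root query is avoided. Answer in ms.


Lookup 1 (cold cache): local + root + TLD + auth = 4 + 30 + 30 + 15 = 79 ms
Lookups 2..3 (TLD NS cached -> skip root; new domain -> still ask TLD and auth): local + TLD + auth = 4 + 30 + 15 = 49 ms each
Remaining 2 lookups: 2 * 49 = 98 ms
Total = 79 + 98 = 177 ms

177


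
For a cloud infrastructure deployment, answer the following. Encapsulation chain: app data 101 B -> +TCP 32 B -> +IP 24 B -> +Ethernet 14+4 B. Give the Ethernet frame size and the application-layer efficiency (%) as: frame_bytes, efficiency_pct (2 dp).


TCP segment = 101 + 32 = 133 B
IP packet = 133 + 24 = 157 B
Ethernet frame = 157 + 14 + 4 = 175 B
Efficiency = app / frame = 101 / 175 = 0.577143 = 57.7143% -> 57.71% (2 dp)

175, 57.71


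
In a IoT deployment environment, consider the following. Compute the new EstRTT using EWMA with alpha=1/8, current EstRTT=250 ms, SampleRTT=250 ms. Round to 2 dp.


Given: EstRTT = 250 ms, SampleRTT = 250 ms, alpha = 1/8
New EstRTT = (1 - alpha) * EstRTT + alpha * SampleRTT
(7/8) * 250 = 218.75
(1/8) * 250 = 31.25
New EstRTT = 218.75 + 31.25 = 250 ms -> 250.00 ms (2 dp)

250.00


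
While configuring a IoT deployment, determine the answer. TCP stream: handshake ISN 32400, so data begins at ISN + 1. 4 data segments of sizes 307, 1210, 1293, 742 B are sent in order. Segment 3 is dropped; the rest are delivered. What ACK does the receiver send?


SYN uses sequence number 32400; first data byte = ISN + 1 = 32401.
Segment 1: SEQ = 32401, len = 307 B, covers [32401, 32707]
Segment 2: SEQ = 32708, len = 1210 B, covers [32708, 33917]
Segment 3: SEQ = 33918, len = 1293 B, covers [33918, 35210] [LOST]
Segment 4: SEQ = 35211, len = 742 B, covers [35211, 35952]
In-order data received: bytes [32401, 33917] (segments 1..2).
Segment 3 missing -> gap begins at byte 33918; later segments buffered out of order.
Cumulative ACK = next expected in-order byte = 32401 + 307 + 1210 = 33918

33918


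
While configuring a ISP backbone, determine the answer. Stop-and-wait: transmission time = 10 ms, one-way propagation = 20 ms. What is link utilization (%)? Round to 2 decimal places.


Given: Ttrans = 10 ms, Tprop = 20 ms
RTT = 2 * Tprop = 2 * 20 = 40 ms
U = Ttrans / (Ttrans + RTT)
U = 10 / (10 + 40)
U = 10 / 50 = 0.2
U% = 20.00%

20.00


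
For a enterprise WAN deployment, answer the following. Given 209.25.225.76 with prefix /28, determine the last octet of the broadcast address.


Given: IP = 209.25.225.76, prefix = /28
Host bits = 32 - 28 = 4
Network last octet = 76 AND mask = 64
Host part size = 2^4 - 1 = 15
Broadcast last octet = 64 OR 15 = 79

79


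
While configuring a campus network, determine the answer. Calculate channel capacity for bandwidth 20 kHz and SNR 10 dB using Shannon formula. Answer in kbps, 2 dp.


Given: B = 20 kHz, SNR = 10 dB
SNR linear = 10^(10/10) = 10
1 + SNR = 11
log2(11) = 3.4594316186
C = 20 * 1000 * 3.4594316186 = 69188.6324 bps
C = 69.188632 kbps -> 69.19 kbps (2 dp)

69.19


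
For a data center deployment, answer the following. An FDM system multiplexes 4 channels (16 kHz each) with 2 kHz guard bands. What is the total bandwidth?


Given: 4 channels, 16 kHz each, guard = 2 kHz
Channel bandwidth = 4 * 16 = 64 kHz
Guard bands = 3 gaps * 2 kHz = 6 kHz
Total = 64 + 6 = 70 kHz

70


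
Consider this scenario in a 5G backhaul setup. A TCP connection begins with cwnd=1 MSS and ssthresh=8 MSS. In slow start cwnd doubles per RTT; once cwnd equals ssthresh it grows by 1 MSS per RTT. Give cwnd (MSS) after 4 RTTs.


RTT 0: cwnd = 1 MSS (initial)
RTT 1: cwnd = 2 MSS (slow start, doubled)
RTT 2: cwnd = 4 MSS (slow start, doubled)
RTT 3: cwnd = 8 MSS (slow start, doubled)
RTT 4: cwnd = 9 MSS (congestion avoidance, +1)

9


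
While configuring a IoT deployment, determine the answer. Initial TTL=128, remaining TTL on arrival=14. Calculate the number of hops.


Given: initial TTL = 128, received TTL = 14
Hops = initial TTL - received TTL
Hops = 128 - 14 = 114

114


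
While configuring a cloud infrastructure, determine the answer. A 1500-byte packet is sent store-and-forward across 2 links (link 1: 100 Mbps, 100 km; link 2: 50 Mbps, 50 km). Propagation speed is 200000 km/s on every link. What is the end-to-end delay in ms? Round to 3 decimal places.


Packet = 1500 bytes = 12000 bits. Store-and-forward: sum (t_trans + t_prop) per link.
Link 1: t_trans = 12000/(100*10^6) s = 0.1200 ms; t_prop = 100/200000 s = 0.5000 ms; subtotal = 0.6200 ms
Link 2: t_trans = 12000/(50*10^6) s = 0.2400 ms; t_prop = 50/200000 s = 0.2500 ms; subtotal = 0.4900 ms
End-to-end = 0.6200 + 0.4900 = 1.1100 ms -> 1.110 ms (3 dp)

1.110


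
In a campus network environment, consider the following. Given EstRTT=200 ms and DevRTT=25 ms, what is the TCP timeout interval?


Given: EstRTT = 200 ms, DevRTT = 25 ms
Timeout = EstRTT + 4 * DevRTT
4 * DevRTT = 4 * 25 = 100
Timeout = 200 + 100 = 300 ms

300


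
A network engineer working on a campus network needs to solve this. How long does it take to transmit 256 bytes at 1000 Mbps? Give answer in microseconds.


Given: packet = 256 bytes, bandwidth = 1000 Mbps
Packet in bits = 256 * 8 = 2048 bits
Bandwidth = 1000 * 10^6 = 1000000000 bps
Time = 2048 / 1000000000 seconds
Time in us = 2048 * 10^6 / 1000000000 = 2.048

2.048


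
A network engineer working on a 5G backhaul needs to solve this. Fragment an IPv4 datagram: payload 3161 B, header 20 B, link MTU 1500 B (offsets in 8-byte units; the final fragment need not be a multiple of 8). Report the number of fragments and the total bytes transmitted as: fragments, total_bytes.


Max data per non-final fragment = floor((MTU - header)/8)*8 = floor((1500 - 20)/8)*8 = floor(1480/8)*8 = 1480 B
Final fragment needs no 8-byte alignment: it can carry up to MTU - header = 1480 B
Non-final fragments needed = ceil((payload - 1480) / 1480) = ceil(1681/1480) = ceil(1.1358) = 2
Number of fragments = 2 + 1 = 3
Fragment sizes (data): 2 * 1480 B + 201 B (last, 201 <= 1480 OK)
Total bytes sent = payload + n_frags * header = 3161 + 3*20 = 3161 + 60 = 3221 B

3, 3221


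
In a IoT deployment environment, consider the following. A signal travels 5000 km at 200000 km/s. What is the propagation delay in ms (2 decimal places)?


Given: distance = 5000 km, speed = 200000 km/s
Delay = distance / speed = 5000 / 200000 seconds
Delay in ms = 5000 * 1000 / 200000
Delay = 25.0000 ms
Rounded to 2 dp = 25.00 ms

25.00


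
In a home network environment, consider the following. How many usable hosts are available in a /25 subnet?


Given: subnet mask /25
Host bits = 32 - 25 = 7
Total addresses = 2^7 = 128
Usable hosts = 128 - 2 (network + broadcast) = 126

126


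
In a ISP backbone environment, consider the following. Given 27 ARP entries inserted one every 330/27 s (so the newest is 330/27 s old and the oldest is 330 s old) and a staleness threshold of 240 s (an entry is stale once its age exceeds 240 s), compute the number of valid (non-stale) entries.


Ages are k * 330/27 s for k = 1..27 (spacing = 12.2222 s).
Entry k is valid iff k * 330/27 <= 240 iff k <= 27 * 240 / 330 = 19.6364
n_valid = floor(19.6364) = 19
(n_stale = 27 - 19 = 8)

19


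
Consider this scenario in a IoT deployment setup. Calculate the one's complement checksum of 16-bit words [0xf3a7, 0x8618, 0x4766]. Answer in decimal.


Given words: [0xf3a7, 0x8618, 0x4766]
Step 1: Sum all words
Raw sum = 62375 + 34328 + 18278 = 114981
Step 2: Fold carry: (49445 + 1) = 49446
One's complement = ~49446 & 0xFFFF = 16089

16089


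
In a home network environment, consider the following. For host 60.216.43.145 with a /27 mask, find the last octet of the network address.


Given: IP = 60.216.43.145, prefix = /27
Subnet mask = 255.255.255.224
Last octet of IP: 145
Last octet of mask: 224
Network last octet = 145 AND 224 = 128

128


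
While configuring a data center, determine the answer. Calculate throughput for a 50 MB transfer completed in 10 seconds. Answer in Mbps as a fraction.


Given: file = 50 MB, time = 10 s
File in Mb = 50 * 8 = 400 Mb
Throughput = 400 / 10 Mbps
Throughput = 40 Mbps

40


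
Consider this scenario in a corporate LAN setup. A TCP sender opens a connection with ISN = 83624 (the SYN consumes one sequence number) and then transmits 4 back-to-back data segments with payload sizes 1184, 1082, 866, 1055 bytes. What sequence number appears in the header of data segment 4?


The SYN occupies sequence number ISN = 83624, so the first data byte is ISN + 1 = 83625.
SEQ of data segment i = (ISN + 1) + sum of payload sizes of segments 1..i-1.
Segment 1: SEQ = 83625, payload = 1184 bytes
Segment 2: SEQ = 84809, payload = 1082 bytes
Segment 3: SEQ = 85891, payload = 866 bytes
Segment 4: SEQ = 86757, payload = 1055 bytes
SEQ of segment 4 = 83625 + 1184 + 1082 + 866 = 86757

86757


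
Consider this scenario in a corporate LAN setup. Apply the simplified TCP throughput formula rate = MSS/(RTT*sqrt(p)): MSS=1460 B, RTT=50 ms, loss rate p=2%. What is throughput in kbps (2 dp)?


Given: MSS = 1460 bytes, RTT = 50 ms, loss = 2%
RTT in seconds = 50 / 1000 = 0.05
Loss rate = 2% = 0.02
sqrt(loss) = sqrt(0.02) = 0.141421356237
Throughput (bytes/s) = 1460 / (0.05 * 0.141421356237) = 206475.1801
Throughput (kbps) = 206475.1801 * 8 / 1000 = 1651.801441 -> 1651.80 kbps (2 dp)

1651.80


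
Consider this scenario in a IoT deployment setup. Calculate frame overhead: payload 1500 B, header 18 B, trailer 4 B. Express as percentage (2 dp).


Given: payload = 1500 B, header = 18 B, trailer = 4 B
Overhead bytes = header + trailer = 18 + 4 = 22
Total frame = payload + overhead = 1500 + 22 = 1522
Overhead % = 22 / 1522 * 100 = 1.4455% -> 1.45% (2 dp)

1.45


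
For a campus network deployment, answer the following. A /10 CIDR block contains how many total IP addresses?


Given: CIDR prefix /10
Host bits = 32 - 10 = 22
Total addresses = 2^22 = 4194304

4194304


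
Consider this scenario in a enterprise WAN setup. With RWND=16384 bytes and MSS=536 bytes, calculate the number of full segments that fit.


Given: RWND = 16384 bytes, MSS = 536 bytes
Full segments = floor(RWND / MSS)
Full segments = floor(16384 / 536)
Full segments = floor(30.5672) = 30

30


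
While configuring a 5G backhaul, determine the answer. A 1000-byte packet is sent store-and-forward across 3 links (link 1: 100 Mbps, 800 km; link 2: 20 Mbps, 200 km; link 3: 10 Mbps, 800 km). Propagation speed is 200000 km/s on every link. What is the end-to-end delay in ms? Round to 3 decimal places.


Packet = 1000 bytes = 8000 bits. Store-and-forward: sum (t_trans + t_prop) per link.
Link 1: t_trans = 8000/(100*10^6) s = 0.0800 ms; t_prop = 800/200000 s = 4.0000 ms; subtotal = 4.0800 ms
Link 2: t_trans = 8000/(20*10^6) s = 0.4000 ms; t_prop = 200/200000 s = 1.0000 ms; subtotal = 1.4000 ms
Link 3: t_trans = 8000/(10*10^6) s = 0.8000 ms; t_prop = 800/200000 s = 4.0000 ms; subtotal = 4.8000 ms
End-to-end = 4.0800 + 1.4000 + 4.8000 = 10.2800 ms -> 10.280 ms (3 dp)

10.280


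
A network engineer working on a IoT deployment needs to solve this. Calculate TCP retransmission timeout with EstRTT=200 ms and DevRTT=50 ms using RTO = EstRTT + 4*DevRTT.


Given: EstRTT = 200 ms, DevRTT = 50 ms
Timeout = EstRTT + 4 * DevRTT
4 * DevRTT = 4 * 50 = 200
Timeout = 200 + 200 = 400 ms

400


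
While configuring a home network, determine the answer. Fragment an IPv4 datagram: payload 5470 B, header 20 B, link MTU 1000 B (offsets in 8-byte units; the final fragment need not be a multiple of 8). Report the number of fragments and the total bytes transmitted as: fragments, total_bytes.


Max data per non-final fragment = floor((MTU - header)/8)*8 = floor((1000 - 20)/8)*8 = floor(980/8)*8 = 976 B
Final fragment needs no 8-byte alignment: it can carry up to MTU - header = 980 B
Non-final fragments needed = ceil((payload - 980) / 976) = ceil(4490/976) = ceil(4.6004) = 5
Number of fragments = 5 + 1 = 6
Fragment sizes (data): 5 * 976 B + 590 B (last, 590 <= 980 OK)
Total bytes sent = payload + n_frags * header = 5470 + 6*20 = 5470 + 120 = 5590 B

6, 5590


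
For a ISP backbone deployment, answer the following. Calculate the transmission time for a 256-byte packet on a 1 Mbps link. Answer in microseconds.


Given: packet = 256 bytes, bandwidth = 1 Mbps
Packet in bits = 256 * 8 = 2048 bits
Bandwidth = 1 * 10^6 = 1000000 bps
Time = 2048 / 1000000 seconds
Time in us = 2048 * 10^6 / 1000000 = 2048

2048


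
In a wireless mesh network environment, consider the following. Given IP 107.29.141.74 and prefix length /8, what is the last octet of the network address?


Given: IP = 107.29.141.74, prefix = /8
Subnet mask = 255.0.0.0
Last octet of IP: 74
Last octet of mask: 0
Network last octet = 74 AND 0 = 0

0


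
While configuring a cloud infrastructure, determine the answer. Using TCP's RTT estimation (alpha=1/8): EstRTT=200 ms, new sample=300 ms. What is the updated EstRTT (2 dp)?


Given: EstRTT = 200 ms, SampleRTT = 300 ms, alpha = 1/8
New EstRTT = (1 - alpha) * EstRTT + alpha * SampleRTT
(7/8) * 200 = 175
(1/8) * 300 = 37.5
New EstRTT = 175 + 37.5 = 212.5 ms -> 212.50 ms (2 dp)

212.50


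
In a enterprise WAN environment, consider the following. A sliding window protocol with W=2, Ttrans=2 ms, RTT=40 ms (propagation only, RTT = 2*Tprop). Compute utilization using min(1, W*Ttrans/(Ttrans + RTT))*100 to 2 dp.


Given: W = 2, Ttrans = 2 ms, RTT = 40 ms (= 2 * Tprop, Tprop = 20 ms)
Cycle time = Ttrans + RTT = 2 + 40 = 42 ms (first packet sent until its ACK returns)
W * Ttrans = 2 * 2 = 4 ms of sending per cycle
W * Ttrans / (Ttrans + RTT) = 4 / 42 = 0.095238
U = min(1, 0.095238) = 0.095238
U% = 9.52%

9.52


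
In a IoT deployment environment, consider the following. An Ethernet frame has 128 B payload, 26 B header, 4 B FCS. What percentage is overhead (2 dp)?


Given: payload = 128 B, header = 26 B, trailer = 4 B
Overhead bytes = header + trailer = 26 + 4 = 30
Total frame = payload + overhead = 128 + 30 = 158
Overhead % = 30 / 158 * 100 = 18.9873% -> 18.99% (2 dp)

18.99


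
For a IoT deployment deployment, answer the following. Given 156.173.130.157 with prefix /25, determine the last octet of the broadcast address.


Given: IP = 156.173.130.157, prefix = /25
Host bits = 32 - 25 = 7
Network last octet = 157 AND mask = 128
Host part size = 2^7 - 1 = 127
Broadcast last octet = 128 OR 127 = 255

255


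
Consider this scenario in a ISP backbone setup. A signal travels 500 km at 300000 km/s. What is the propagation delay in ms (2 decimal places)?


Given: distance = 500 km, speed = 300000 km/s
Delay = distance / speed = 500 / 300000 seconds
Delay in ms = 500 * 1000 / 300000
Delay = 1.6667 ms
Rounded to 2 dp = 1.67 ms

1.67


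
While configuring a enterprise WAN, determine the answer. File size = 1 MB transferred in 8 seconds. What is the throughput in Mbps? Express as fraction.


Given: file = 1 MB, time = 8 s
File in Mb = 1 * 8 = 8 Mb
Throughput = 8 / 8 Mbps
Throughput = 1 Mbps

1


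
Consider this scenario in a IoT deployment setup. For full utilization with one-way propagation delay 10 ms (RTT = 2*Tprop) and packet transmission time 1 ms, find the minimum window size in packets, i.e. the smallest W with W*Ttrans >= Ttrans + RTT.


Given: Ttrans = 1 ms, RTT = 20 ms (= 2 * Tprop, Tprop = 10 ms)
Time until first ACK returns = Ttrans + RTT = 1 + 20 = 21 ms
Need W * Ttrans >= Ttrans + RTT  ->  W >= (Ttrans + RTT) / Ttrans
(Ttrans + RTT) / Ttrans = 21 / 1 = 21
W_min = ceil(21) = 21

21


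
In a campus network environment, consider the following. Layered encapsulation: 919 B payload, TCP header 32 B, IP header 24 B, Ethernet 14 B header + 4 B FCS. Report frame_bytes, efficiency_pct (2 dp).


TCP segment = 919 + 32 = 951 B
IP packet = 951 + 24 = 975 B
Ethernet frame = 975 + 14 + 4 = 993 B
Efficiency = app / frame = 919 / 993 = 0.925478 = 92.5478% -> 92.55% (2 dp)

993, 92.55


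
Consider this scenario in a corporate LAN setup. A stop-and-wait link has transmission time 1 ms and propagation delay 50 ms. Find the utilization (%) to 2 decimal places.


Given: Ttrans = 1 ms, Tprop = 50 ms
RTT = 2 * Tprop = 2 * 50 = 100 ms
U = Ttrans / (Ttrans + RTT)
U = 1 / (1 + 100)
U = 1 / 101 = 0.009901
U% = 0.99%

0.99


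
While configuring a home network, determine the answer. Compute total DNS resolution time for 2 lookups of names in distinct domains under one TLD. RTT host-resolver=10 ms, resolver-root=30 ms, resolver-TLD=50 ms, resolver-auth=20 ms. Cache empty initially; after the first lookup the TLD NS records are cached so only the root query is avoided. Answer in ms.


Lookup 1 (cold cache): local + root + TLD + auth = 10 + 30 + 50 + 20 = 110 ms
Lookups 2..2 (TLD NS cached -> skip root; new domain -> still ask TLD and auth): local + TLD + auth = 10 + 50 + 20 = 80 ms each
Remaining 1 lookups: 1 * 80 = 80 ms
Total = 110 + 80 = 190 ms

190


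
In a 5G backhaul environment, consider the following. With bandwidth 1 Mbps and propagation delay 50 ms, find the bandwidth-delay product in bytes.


Given: bandwidth = 1 Mbps, delay = 50 ms
BDP in bits = 1 * 10^6 * 50 / 1000
BDP in bits = 50000
BDP in bytes = 50000 / 8 = 6250

6250


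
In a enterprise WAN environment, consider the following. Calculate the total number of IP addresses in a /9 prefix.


Given: CIDR prefix /9
Host bits = 32 - 9 = 23
Total addresses = 2^23 = 8388608

8388608


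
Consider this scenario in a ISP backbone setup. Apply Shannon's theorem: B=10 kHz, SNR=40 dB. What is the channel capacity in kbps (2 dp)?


Given: B = 10 kHz, SNR = 40 dB
SNR linear = 10^(40/10) = 10000
1 + SNR = 10001
log2(10001) = 13.2878566418
C = 10 * 1000 * 13.2878566418 = 132878.5664 bps
C = 132.878566 kbps -> 132.88 kbps (2 dp)

132.88


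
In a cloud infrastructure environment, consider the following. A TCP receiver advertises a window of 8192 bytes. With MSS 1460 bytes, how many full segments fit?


Given: RWND = 8192 bytes, MSS = 1460 bytes
Full segments = floor(RWND / MSS)
Full segments = floor(8192 / 1460)
Full segments = floor(5.611) = 5

5


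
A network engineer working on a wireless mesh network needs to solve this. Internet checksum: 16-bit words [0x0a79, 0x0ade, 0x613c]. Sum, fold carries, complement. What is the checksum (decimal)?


Given words: [0x0a79, 0x0ade, 0x613c]
Step 1: Sum all words
Raw sum = 2681 + 2782 + 24892 = 30355
One's complement = ~30355 & 0xFFFF = 35180

35180


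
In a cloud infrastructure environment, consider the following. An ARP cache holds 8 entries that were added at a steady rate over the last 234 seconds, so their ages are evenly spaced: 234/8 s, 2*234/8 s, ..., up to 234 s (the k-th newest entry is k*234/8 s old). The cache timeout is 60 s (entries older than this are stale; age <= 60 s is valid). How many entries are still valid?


Ages are k * 234/8 s for k = 1..8 (spacing = 29.2500 s).
Entry k is valid iff k * 234/8 <= 60 iff k <= 8 * 60 / 234 = 2.0513
n_valid = floor(2.0513) = 2
(n_stale = 8 - 2 = 6)

2


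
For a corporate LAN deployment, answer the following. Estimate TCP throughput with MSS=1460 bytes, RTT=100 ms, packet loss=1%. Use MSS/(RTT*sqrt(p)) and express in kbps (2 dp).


Given: MSS = 1460 bytes, RTT = 100 ms, loss = 1%
RTT in seconds = 100 / 1000 = 0.1
Loss rate = 1% = 0.01
sqrt(loss) = sqrt(0.01) = 0.1
Throughput (bytes/s) = 1460 / (0.1 * 0.1) = 146000.0000
Throughput (kbps) = 146000.0000 * 8 / 1000 = 1168.000000 -> 1168.00 kbps (2 dp)

1168.00


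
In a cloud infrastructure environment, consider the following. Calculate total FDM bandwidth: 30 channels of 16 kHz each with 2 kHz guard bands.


Given: 30 channels, 16 kHz each, guard = 2 kHz
Channel bandwidth = 30 * 16 = 480 kHz
Guard bands = 29 gaps * 2 kHz = 58 kHz
Total = 480 + 58 = 538 kHz

538


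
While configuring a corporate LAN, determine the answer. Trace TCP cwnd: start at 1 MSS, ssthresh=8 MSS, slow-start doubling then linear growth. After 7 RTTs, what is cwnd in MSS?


RTT 0: cwnd = 1 MSS (initial)
RTT 1: cwnd = 2 MSS (slow start, doubled)
RTT 2: cwnd = 4 MSS (slow start, doubled)
RTT 3: cwnd = 8 MSS (slow start, doubled)
RTT 4: cwnd = 9 MSS (congestion avoidance, +1)
RTT 5: cwnd = 10 MSS (congestion avoidance, +1)
RTT 6: cwnd = 11 MSS (congestion avoidance, +1)
RTT 7: cwnd = 12 MSS (congestion avoidance, +1)

12


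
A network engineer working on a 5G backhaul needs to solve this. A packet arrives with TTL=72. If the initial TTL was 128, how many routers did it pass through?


Given: initial TTL = 128, received TTL = 72
Hops = initial TTL - received TTL
Hops = 128 - 72 = 56

56


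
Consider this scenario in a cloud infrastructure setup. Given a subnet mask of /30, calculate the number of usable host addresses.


Given: subnet mask /30
Host bits = 32 - 30 = 2
Total addresses = 2^2 = 4
Usable hosts = 4 - 2 (network + broadcast) = 2

2


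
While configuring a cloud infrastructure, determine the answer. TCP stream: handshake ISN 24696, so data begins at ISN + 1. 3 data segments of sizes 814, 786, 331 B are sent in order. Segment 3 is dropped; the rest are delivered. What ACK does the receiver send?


SYN uses sequence number 24696; first data byte = ISN + 1 = 24697.
Segment 1: SEQ = 24697, len = 814 B, covers [24697, 25510]
Segment 2: SEQ = 25511, len = 786 B, covers [25511, 26296]
Segment 3: SEQ = 26297, len = 331 B, covers [26297, 26627] [LOST]
In-order data received: bytes [24697, 26296] (segments 1..2).
Segment 3 missing -> gap begins at byte 26297.
Cumulative ACK = next expected in-order byte = 24697 + 814 + 786 = 26297

26297


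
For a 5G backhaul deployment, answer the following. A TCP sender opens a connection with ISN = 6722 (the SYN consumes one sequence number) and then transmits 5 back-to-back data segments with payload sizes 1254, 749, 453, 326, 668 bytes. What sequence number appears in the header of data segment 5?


The SYN occupies sequence number ISN = 6722, so the first data byte is ISN + 1 = 6723.
SEQ of data segment i = (ISN + 1) + sum of payload sizes of segments 1..i-1.
Segment 1: SEQ = 6723, payload = 1254 bytes
Segment 2: SEQ = 7977, payload = 749 bytes
Segment 3: SEQ = 8726, payload = 453 bytes
Segment 4: SEQ = 9179, payload = 326 bytes
Segment 5: SEQ = 9505, payload = 668 bytes
SEQ of segment 5 = 6723 + 1254 + 749 + 453 + 326 = 9505

9505


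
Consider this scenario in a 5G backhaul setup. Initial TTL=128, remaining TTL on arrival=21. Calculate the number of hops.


Given: initial TTL = 128, received TTL = 21
Hops = initial TTL - received TTL
Hops = 128 - 21 = 107

107


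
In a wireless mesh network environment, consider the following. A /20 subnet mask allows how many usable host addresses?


Given: subnet mask /20
Host bits = 32 - 20 = 12
Total addresses = 2^12 = 4096
Usable hosts = 4096 - 2 (network + broadcast) = 4094

4094


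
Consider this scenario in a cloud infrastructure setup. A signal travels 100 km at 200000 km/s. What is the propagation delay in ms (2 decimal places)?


Given: distance = 100 km, speed = 200000 km/s
Delay = distance / speed = 100 / 200000 seconds
Delay in ms = 100 * 1000 / 200000
Delay = 0.5000 ms
Rounded to 2 dp = 0.50 ms

0.50


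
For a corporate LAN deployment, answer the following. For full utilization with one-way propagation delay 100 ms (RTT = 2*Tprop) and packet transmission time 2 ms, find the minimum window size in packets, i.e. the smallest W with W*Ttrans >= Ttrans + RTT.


Given: Ttrans = 2 ms, RTT = 200 ms (= 2 * Tprop, Tprop = 100 ms)
Time until first ACK returns = Ttrans + RTT = 2 + 200 = 202 ms
Need W * Ttrans >= Ttrans + RTT  ->  W >= (Ttrans + RTT) / Ttrans
(Ttrans + RTT) / Ttrans = 202 / 2 = 101
W_min = ceil(101) = 101

101


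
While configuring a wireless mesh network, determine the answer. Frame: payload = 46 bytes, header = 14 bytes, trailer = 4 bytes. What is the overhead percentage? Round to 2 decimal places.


Given: payload = 46 B, header = 14 B, trailer = 4 B
Overhead bytes = header + trailer = 14 + 4 = 18
Total frame = payload + overhead = 46 + 18 = 64
Overhead % = 18 / 64 * 100 = 28.1250% -> 28.13% (2 dp)

28.13


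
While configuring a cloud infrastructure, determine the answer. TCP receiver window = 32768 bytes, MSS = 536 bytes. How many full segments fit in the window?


Given: RWND = 32768 bytes, MSS = 536 bytes
Full segments = floor(RWND / MSS)
Full segments = floor(32768 / 536)
Full segments = floor(61.1343) = 61

61


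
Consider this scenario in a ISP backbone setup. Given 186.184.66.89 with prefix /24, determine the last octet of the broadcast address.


Given: IP = 186.184.66.89, prefix = /24
Host bits = 32 - 24 = 8
Network last octet = 89 AND mask = 0
Host part size = 2^8 - 1 = 255
Broadcast last octet = 0 OR 255 = 255

255


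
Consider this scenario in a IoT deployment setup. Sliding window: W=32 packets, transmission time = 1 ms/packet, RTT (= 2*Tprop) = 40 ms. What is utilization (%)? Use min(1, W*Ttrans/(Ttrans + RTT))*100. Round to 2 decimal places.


Given: W = 32, Ttrans = 1 ms, RTT = 40 ms (= 2 * Tprop, Tprop = 20 ms)
Cycle time = Ttrans + RTT = 1 + 40 = 41 ms (first packet sent until its ACK returns)
W * Ttrans = 32 * 1 = 32 ms of sending per cycle
W * Ttrans / (Ttrans + RTT) = 32 / 41 = 0.780488
U = min(1, 0.780488) = 0.780488
U% = 78.05%

78.05


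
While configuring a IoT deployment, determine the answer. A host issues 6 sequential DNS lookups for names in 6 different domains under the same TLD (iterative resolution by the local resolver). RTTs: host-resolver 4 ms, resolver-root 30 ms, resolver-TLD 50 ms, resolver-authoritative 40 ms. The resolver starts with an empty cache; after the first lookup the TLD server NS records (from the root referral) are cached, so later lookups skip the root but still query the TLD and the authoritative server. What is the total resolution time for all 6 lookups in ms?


Lookup 1 (cold cache): local + root + TLD + auth = 4 + 30 + 50 + 40 = 124 ms
Lookups 2..6 (TLD NS cached -> skip root; new domain -> still ask TLD and auth): local + TLD + auth = 4 + 50 + 40 = 94 ms each
Remaining 5 lookups: 5 * 94 = 470 ms
Total = 124 + 470 = 594 ms

594


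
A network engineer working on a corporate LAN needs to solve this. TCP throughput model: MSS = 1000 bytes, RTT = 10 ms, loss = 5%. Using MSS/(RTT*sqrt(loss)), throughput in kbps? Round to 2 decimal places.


Given: MSS = 1000 bytes, RTT = 10 ms, loss = 5%
RTT in seconds = 10 / 1000 = 0.01
Loss rate = 5% = 0.05
sqrt(loss) = sqrt(0.05) = 0.223606797750
Throughput (bytes/s) = 1000 / (0.01 * 0.223606797750) = 447213.5955
Throughput (kbps) = 447213.5955 * 8 / 1000 = 3577.708764 -> 3577.71 kbps (2 dp)

3577.71
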